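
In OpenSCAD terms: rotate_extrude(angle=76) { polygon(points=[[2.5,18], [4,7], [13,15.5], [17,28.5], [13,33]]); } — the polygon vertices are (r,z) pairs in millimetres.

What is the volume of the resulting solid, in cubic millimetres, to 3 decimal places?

Volume = 2304.928 mm³

Profile (r,z), 5 vertices: (2.5,18) (4,7) (13,15.5) (17,28.5) (13,33)
edge 0: (2.5,18)→(4,7)  cross = 2.5·7 − 4·18 = -54.5000; (r_i+r_j)·cross = 6.5·-54.5000 = -354.2500
edge 1: (4,7)→(13,15.5)  cross = 4·15.5 − 13·7 = -29.0000; (r_i+r_j)·cross = 17·-29.0000 = -493.0000
edge 2: (13,15.5)→(17,28.5)  cross = 13·28.5 − 17·15.5 = 107.0000; (r_i+r_j)·cross = 30·107.0000 = 3210.0000
edge 3: (17,28.5)→(13,33)  cross = 17·33 − 13·28.5 = 190.5000; (r_i+r_j)·cross = 30·190.5000 = 5715.0000
edge 4: (13,33)→(2.5,18)  cross = 13·18 − 2.5·33 = 151.5000; (r_i+r_j)·cross = 15.5·151.5000 = 2348.2500
Σcross = 365.5000 → A = |Σcross|/2 = 182.7500 mm²
Σ(r_i+r_j)·cross = 10426.0000 → first moment M = |Σ|/6 = 1737.6667
R_c = M/A = 1737.6667/182.7500 = 9.5084 mm
θ = 76° = 1.326450 rad
V = θ·R_c·A = 1.326450·9.5084·182.7500 = 2304.928 mm³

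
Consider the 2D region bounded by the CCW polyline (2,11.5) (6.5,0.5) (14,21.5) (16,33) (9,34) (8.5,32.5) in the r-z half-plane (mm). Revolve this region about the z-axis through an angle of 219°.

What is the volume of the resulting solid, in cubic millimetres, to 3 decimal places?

Profile (r,z), 6 vertices: (2,11.5) (6.5,0.5) (14,21.5) (16,33) (9,34) (8.5,32.5)
edge 0: (2,11.5)→(6.5,0.5)  cross = 2·0.5 − 6.5·11.5 = -73.7500; (r_i+r_j)·cross = 8.5·-73.7500 = -626.8750
edge 1: (6.5,0.5)→(14,21.5)  cross = 6.5·21.5 − 14·0.5 = 132.7500; (r_i+r_j)·cross = 20.5·132.7500 = 2721.3750
edge 2: (14,21.5)→(16,33)  cross = 14·33 − 16·21.5 = 118.0000; (r_i+r_j)·cross = 30·118.0000 = 3540.0000
edge 3: (16,33)→(9,34)  cross = 16·34 − 9·33 = 247.0000; (r_i+r_j)·cross = 25·247.0000 = 6175.0000
edge 4: (9,34)→(8.5,32.5)  cross = 9·32.5 − 8.5·34 = 3.5000; (r_i+r_j)·cross = 17.5·3.5000 = 61.2500
edge 5: (8.5,32.5)→(2,11.5)  cross = 8.5·11.5 − 2·32.5 = 32.7500; (r_i+r_j)·cross = 10.5·32.7500 = 343.8750
Σcross = 460.2500 → A = |Σcross|/2 = 230.1250 mm²
Σ(r_i+r_j)·cross = 12214.6250 → first moment M = |Σ|/6 = 2035.7708
R_c = M/A = 2035.7708/230.1250 = 8.8464 mm
θ = 219° = 3.822271 rad
V = θ·R_c·A = 3.822271·8.8464·230.1250 = 7781.268 mm³

Volume = 7781.268 mm³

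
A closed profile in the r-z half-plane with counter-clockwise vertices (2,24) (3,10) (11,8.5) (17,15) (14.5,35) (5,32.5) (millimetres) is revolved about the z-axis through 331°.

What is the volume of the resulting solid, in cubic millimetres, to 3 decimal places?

Profile (r,z), 6 vertices: (2,24) (3,10) (11,8.5) (17,15) (14.5,35) (5,32.5)
edge 0: (2,24)→(3,10)  cross = 2·10 − 3·24 = -52.0000; (r_i+r_j)·cross = 5·-52.0000 = -260.0000
edge 1: (3,10)→(11,8.5)  cross = 3·8.5 − 11·10 = -84.5000; (r_i+r_j)·cross = 14·-84.5000 = -1183.0000
edge 2: (11,8.5)→(17,15)  cross = 11·15 − 17·8.5 = 20.5000; (r_i+r_j)·cross = 28·20.5000 = 574.0000
edge 3: (17,15)→(14.5,35)  cross = 17·35 − 14.5·15 = 377.5000; (r_i+r_j)·cross = 31.5·377.5000 = 11891.2500
edge 4: (14.5,35)→(5,32.5)  cross = 14.5·32.5 − 5·35 = 296.2500; (r_i+r_j)·cross = 19.5·296.2500 = 5776.8750
edge 5: (5,32.5)→(2,24)  cross = 5·24 − 2·32.5 = 55.0000; (r_i+r_j)·cross = 7·55.0000 = 385.0000
Σcross = 612.7500 → A = |Σcross|/2 = 306.3750 mm²
Σ(r_i+r_j)·cross = 17184.1250 → first moment M = |Σ|/6 = 2864.0208
R_c = M/A = 2864.0208/306.3750 = 9.3481 mm
θ = 331° = 5.777040 rad
V = θ·R_c·A = 5.777040·9.3481·306.3750 = 16545.562 mm³

Volume = 16545.562 mm³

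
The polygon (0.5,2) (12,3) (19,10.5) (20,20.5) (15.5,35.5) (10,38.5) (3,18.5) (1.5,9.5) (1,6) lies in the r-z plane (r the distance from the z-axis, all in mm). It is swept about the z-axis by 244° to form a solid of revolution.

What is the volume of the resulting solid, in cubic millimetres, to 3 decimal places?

Volume = 21187.883 mm³

Profile (r,z), 9 vertices: (0.5,2) (12,3) (19,10.5) (20,20.5) (15.5,35.5) (10,38.5) (3,18.5) (1.5,9.5) (1,6)
edge 0: (0.5,2)→(12,3)  cross = 0.5·3 − 12·2 = -22.5000; (r_i+r_j)·cross = 12.5·-22.5000 = -281.2500
edge 1: (12,3)→(19,10.5)  cross = 12·10.5 − 19·3 = 69.0000; (r_i+r_j)·cross = 31·69.0000 = 2139.0000
edge 2: (19,10.5)→(20,20.5)  cross = 19·20.5 − 20·10.5 = 179.5000; (r_i+r_j)·cross = 39·179.5000 = 7000.5000
edge 3: (20,20.5)→(15.5,35.5)  cross = 20·35.5 − 15.5·20.5 = 392.2500; (r_i+r_j)·cross = 35.5·392.2500 = 13924.8750
edge 4: (15.5,35.5)→(10,38.5)  cross = 15.5·38.5 − 10·35.5 = 241.7500; (r_i+r_j)·cross = 25.5·241.7500 = 6164.6250
edge 5: (10,38.5)→(3,18.5)  cross = 10·18.5 − 3·38.5 = 69.5000; (r_i+r_j)·cross = 13·69.5000 = 903.5000
edge 6: (3,18.5)→(1.5,9.5)  cross = 3·9.5 − 1.5·18.5 = 0.7500; (r_i+r_j)·cross = 4.5·0.7500 = 3.3750
edge 7: (1.5,9.5)→(1,6)  cross = 1.5·6 − 1·9.5 = -0.5000; (r_i+r_j)·cross = 2.5·-0.5000 = -1.2500
edge 8: (1,6)→(0.5,2)  cross = 1·2 − 0.5·6 = -1.0000; (r_i+r_j)·cross = 1.5·-1.0000 = -1.5000
Σcross = 928.7500 → A = |Σcross|/2 = 464.3750 mm²
Σ(r_i+r_j)·cross = 29851.8750 → first moment M = |Σ|/6 = 4975.3125
R_c = M/A = 4975.3125/464.3750 = 10.7140 mm
θ = 244° = 4.258603 rad
V = θ·R_c·A = 4.258603·10.7140·464.3750 = 21187.883 mm³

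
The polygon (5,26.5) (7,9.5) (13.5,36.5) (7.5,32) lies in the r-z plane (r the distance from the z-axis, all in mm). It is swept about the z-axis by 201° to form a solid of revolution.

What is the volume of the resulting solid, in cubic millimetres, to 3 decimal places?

Profile (r,z), 4 vertices: (5,26.5) (7,9.5) (13.5,36.5) (7.5,32)
edge 0: (5,26.5)→(7,9.5)  cross = 5·9.5 − 7·26.5 = -138.0000; (r_i+r_j)·cross = 12·-138.0000 = -1656.0000
edge 1: (7,9.5)→(13.5,36.5)  cross = 7·36.5 − 13.5·9.5 = 127.2500; (r_i+r_j)·cross = 20.5·127.2500 = 2608.6250
edge 2: (13.5,36.5)→(7.5,32)  cross = 13.5·32 − 7.5·36.5 = 158.2500; (r_i+r_j)·cross = 21·158.2500 = 3323.2500
edge 3: (7.5,32)→(5,26.5)  cross = 7.5·26.5 − 5·32 = 38.7500; (r_i+r_j)·cross = 12.5·38.7500 = 484.3750
Σcross = 186.2500 → A = |Σcross|/2 = 93.1250 mm²
Σ(r_i+r_j)·cross = 4760.2500 → first moment M = |Σ|/6 = 793.3750
R_c = M/A = 793.3750/93.1250 = 8.5195 mm
θ = 201° = 3.508112 rad
V = θ·R_c·A = 3.508112·8.5195·93.1250 = 2783.248 mm³

Volume = 2783.248 mm³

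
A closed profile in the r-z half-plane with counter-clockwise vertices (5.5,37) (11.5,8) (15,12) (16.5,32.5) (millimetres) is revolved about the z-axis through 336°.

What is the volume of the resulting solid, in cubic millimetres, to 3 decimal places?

Volume = 12324.084 mm³

Profile (r,z), 4 vertices: (5.5,37) (11.5,8) (15,12) (16.5,32.5)
edge 0: (5.5,37)→(11.5,8)  cross = 5.5·8 − 11.5·37 = -381.5000; (r_i+r_j)·cross = 17·-381.5000 = -6485.5000
edge 1: (11.5,8)→(15,12)  cross = 11.5·12 − 15·8 = 18.0000; (r_i+r_j)·cross = 26.5·18.0000 = 477.0000
edge 2: (15,12)→(16.5,32.5)  cross = 15·32.5 − 16.5·12 = 289.5000; (r_i+r_j)·cross = 31.5·289.5000 = 9119.2500
edge 3: (16.5,32.5)→(5.5,37)  cross = 16.5·37 − 5.5·32.5 = 431.7500; (r_i+r_j)·cross = 22·431.7500 = 9498.5000
Σcross = 357.7500 → A = |Σcross|/2 = 178.8750 mm²
Σ(r_i+r_j)·cross = 12609.2500 → first moment M = |Σ|/6 = 2101.5417
R_c = M/A = 2101.5417/178.8750 = 11.7487 mm
θ = 336° = 5.864306 rad
V = θ·R_c·A = 5.864306·11.7487·178.8750 = 12324.084 mm³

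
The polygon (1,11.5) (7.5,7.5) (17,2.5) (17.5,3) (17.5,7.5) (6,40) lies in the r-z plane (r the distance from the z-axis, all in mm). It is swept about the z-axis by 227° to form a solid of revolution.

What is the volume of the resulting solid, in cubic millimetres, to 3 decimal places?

Profile (r,z), 6 vertices: (1,11.5) (7.5,7.5) (17,2.5) (17.5,3) (17.5,7.5) (6,40)
edge 0: (1,11.5)→(7.5,7.5)  cross = 1·7.5 − 7.5·11.5 = -78.7500; (r_i+r_j)·cross = 8.5·-78.7500 = -669.3750
edge 1: (7.5,7.5)→(17,2.5)  cross = 7.5·2.5 − 17·7.5 = -108.7500; (r_i+r_j)·cross = 24.5·-108.7500 = -2664.3750
edge 2: (17,2.5)→(17.5,3)  cross = 17·3 − 17.5·2.5 = 7.2500; (r_i+r_j)·cross = 34.5·7.2500 = 250.1250
edge 3: (17.5,3)→(17.5,7.5)  cross = 17.5·7.5 − 17.5·3 = 78.7500; (r_i+r_j)·cross = 35·78.7500 = 2756.2500
edge 4: (17.5,7.5)→(6,40)  cross = 17.5·40 − 6·7.5 = 655.0000; (r_i+r_j)·cross = 23.5·655.0000 = 15392.5000
edge 5: (6,40)→(1,11.5)  cross = 6·11.5 − 1·40 = 29.0000; (r_i+r_j)·cross = 7·29.0000 = 203.0000
Σcross = 582.5000 → A = |Σcross|/2 = 291.2500 mm²
Σ(r_i+r_j)·cross = 15268.1250 → first moment M = |Σ|/6 = 2544.6875
R_c = M/A = 2544.6875/291.2500 = 8.7371 mm
θ = 227° = 3.961897 rad
V = θ·R_c·A = 3.961897·8.7371·291.2500 = 10081.791 mm³

Volume = 10081.791 mm³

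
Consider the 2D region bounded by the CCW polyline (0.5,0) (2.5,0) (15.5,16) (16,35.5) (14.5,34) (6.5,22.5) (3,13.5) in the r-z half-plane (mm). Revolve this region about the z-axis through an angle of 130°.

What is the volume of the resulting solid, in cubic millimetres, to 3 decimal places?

Profile (r,z), 7 vertices: (0.5,0) (2.5,0) (15.5,16) (16,35.5) (14.5,34) (6.5,22.5) (3,13.5)
edge 0: (0.5,0)→(2.5,0)  cross = 0.5·0 − 2.5·0 = 0.0000; (r_i+r_j)·cross = 3·0.0000 = 0.0000
edge 1: (2.5,0)→(15.5,16)  cross = 2.5·16 − 15.5·0 = 40.0000; (r_i+r_j)·cross = 18·40.0000 = 720.0000
edge 2: (15.5,16)→(16,35.5)  cross = 15.5·35.5 − 16·16 = 294.2500; (r_i+r_j)·cross = 31.5·294.2500 = 9268.8750
edge 3: (16,35.5)→(14.5,34)  cross = 16·34 − 14.5·35.5 = 29.2500; (r_i+r_j)·cross = 30.5·29.2500 = 892.1250
edge 4: (14.5,34)→(6.5,22.5)  cross = 14.5·22.5 − 6.5·34 = 105.2500; (r_i+r_j)·cross = 21·105.2500 = 2210.2500
edge 5: (6.5,22.5)→(3,13.5)  cross = 6.5·13.5 − 3·22.5 = 20.2500; (r_i+r_j)·cross = 9.5·20.2500 = 192.3750
edge 6: (3,13.5)→(0.5,0)  cross = 3·0 − 0.5·13.5 = -6.7500; (r_i+r_j)·cross = 3.5·-6.7500 = -23.6250
Σcross = 482.2500 → A = |Σcross|/2 = 241.1250 mm²
Σ(r_i+r_j)·cross = 13260.0000 → first moment M = |Σ|/6 = 2210.0000
R_c = M/A = 2210.0000/241.1250 = 9.1654 mm
θ = 130° = 2.268928 rad
V = θ·R_c·A = 2.268928·9.1654·241.1250 = 5014.331 mm³

Volume = 5014.331 mm³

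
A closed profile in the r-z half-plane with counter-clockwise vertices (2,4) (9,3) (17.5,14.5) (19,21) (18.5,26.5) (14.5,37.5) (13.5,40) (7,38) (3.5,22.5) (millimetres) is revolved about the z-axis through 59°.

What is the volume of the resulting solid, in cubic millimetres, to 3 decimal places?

Profile (r,z), 9 vertices: (2,4) (9,3) (17.5,14.5) (19,21) (18.5,26.5) (14.5,37.5) (13.5,40) (7,38) (3.5,22.5)
edge 0: (2,4)→(9,3)  cross = 2·3 − 9·4 = -30.0000; (r_i+r_j)·cross = 11·-30.0000 = -330.0000
edge 1: (9,3)→(17.5,14.5)  cross = 9·14.5 − 17.5·3 = 78.0000; (r_i+r_j)·cross = 26.5·78.0000 = 2067.0000
edge 2: (17.5,14.5)→(19,21)  cross = 17.5·21 − 19·14.5 = 92.0000; (r_i+r_j)·cross = 36.5·92.0000 = 3358.0000
edge 3: (19,21)→(18.5,26.5)  cross = 19·26.5 − 18.5·21 = 115.0000; (r_i+r_j)·cross = 37.5·115.0000 = 4312.5000
edge 4: (18.5,26.5)→(14.5,37.5)  cross = 18.5·37.5 − 14.5·26.5 = 309.5000; (r_i+r_j)·cross = 33·309.5000 = 10213.5000
edge 5: (14.5,37.5)→(13.5,40)  cross = 14.5·40 − 13.5·37.5 = 73.7500; (r_i+r_j)·cross = 28·73.7500 = 2065.0000
edge 6: (13.5,40)→(7,38)  cross = 13.5·38 − 7·40 = 233.0000; (r_i+r_j)·cross = 20.5·233.0000 = 4776.5000
edge 7: (7,38)→(3.5,22.5)  cross = 7·22.5 − 3.5·38 = 24.5000; (r_i+r_j)·cross = 10.5·24.5000 = 257.2500
edge 8: (3.5,22.5)→(2,4)  cross = 3.5·4 − 2·22.5 = -31.0000; (r_i+r_j)·cross = 5.5·-31.0000 = -170.5000
Σcross = 864.7500 → A = |Σcross|/2 = 432.3750 mm²
Σ(r_i+r_j)·cross = 26549.2500 → first moment M = |Σ|/6 = 4424.8750
R_c = M/A = 4424.8750/432.3750 = 10.2339 mm
θ = 59° = 1.029744 rad
V = θ·R_c·A = 1.029744·10.2339·432.3750 = 4556.490 mm³

Volume = 4556.490 mm³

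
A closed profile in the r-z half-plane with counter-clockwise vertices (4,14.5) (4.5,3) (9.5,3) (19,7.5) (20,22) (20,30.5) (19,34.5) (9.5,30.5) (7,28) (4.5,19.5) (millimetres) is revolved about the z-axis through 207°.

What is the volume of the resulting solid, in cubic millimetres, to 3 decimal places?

Volume = 17677.886 mm³

Profile (r,z), 10 vertices: (4,14.5) (4.5,3) (9.5,3) (19,7.5) (20,22) (20,30.5) (19,34.5) (9.5,30.5) (7,28) (4.5,19.5)
edge 0: (4,14.5)→(4.5,3)  cross = 4·3 − 4.5·14.5 = -53.2500; (r_i+r_j)·cross = 8.5·-53.2500 = -452.6250
edge 1: (4.5,3)→(9.5,3)  cross = 4.5·3 − 9.5·3 = -15.0000; (r_i+r_j)·cross = 14·-15.0000 = -210.0000
edge 2: (9.5,3)→(19,7.5)  cross = 9.5·7.5 − 19·3 = 14.2500; (r_i+r_j)·cross = 28.5·14.2500 = 406.1250
edge 3: (19,7.5)→(20,22)  cross = 19·22 − 20·7.5 = 268.0000; (r_i+r_j)·cross = 39·268.0000 = 10452.0000
edge 4: (20,22)→(20,30.5)  cross = 20·30.5 − 20·22 = 170.0000; (r_i+r_j)·cross = 40·170.0000 = 6800.0000
edge 5: (20,30.5)→(19,34.5)  cross = 20·34.5 − 19·30.5 = 110.5000; (r_i+r_j)·cross = 39·110.5000 = 4309.5000
edge 6: (19,34.5)→(9.5,30.5)  cross = 19·30.5 − 9.5·34.5 = 251.7500; (r_i+r_j)·cross = 28.5·251.7500 = 7174.8750
edge 7: (9.5,30.5)→(7,28)  cross = 9.5·28 − 7·30.5 = 52.5000; (r_i+r_j)·cross = 16.5·52.5000 = 866.2500
edge 8: (7,28)→(4.5,19.5)  cross = 7·19.5 − 4.5·28 = 10.5000; (r_i+r_j)·cross = 11.5·10.5000 = 120.7500
edge 9: (4.5,19.5)→(4,14.5)  cross = 4.5·14.5 − 4·19.5 = -12.7500; (r_i+r_j)·cross = 8.5·-12.7500 = -108.3750
Σcross = 796.5000 → A = |Σcross|/2 = 398.2500 mm²
Σ(r_i+r_j)·cross = 29358.5000 → first moment M = |Σ|/6 = 4893.0833
R_c = M/A = 4893.0833/398.2500 = 12.2865 mm
θ = 207° = 3.612832 rad
V = θ·R_c·A = 3.612832·12.2865·398.2500 = 17677.886 mm³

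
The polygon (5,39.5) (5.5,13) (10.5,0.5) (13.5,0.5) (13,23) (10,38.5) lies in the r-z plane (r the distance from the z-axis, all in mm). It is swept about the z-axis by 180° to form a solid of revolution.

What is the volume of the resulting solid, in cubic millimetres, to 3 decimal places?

Volume = 7089.724 mm³

Profile (r,z), 6 vertices: (5,39.5) (5.5,13) (10.5,0.5) (13.5,0.5) (13,23) (10,38.5)
edge 0: (5,39.5)→(5.5,13)  cross = 5·13 − 5.5·39.5 = -152.2500; (r_i+r_j)·cross = 10.5·-152.2500 = -1598.6250
edge 1: (5.5,13)→(10.5,0.5)  cross = 5.5·0.5 − 10.5·13 = -133.7500; (r_i+r_j)·cross = 16·-133.7500 = -2140.0000
edge 2: (10.5,0.5)→(13.5,0.5)  cross = 10.5·0.5 − 13.5·0.5 = -1.5000; (r_i+r_j)·cross = 24·-1.5000 = -36.0000
edge 3: (13.5,0.5)→(13,23)  cross = 13.5·23 − 13·0.5 = 304.0000; (r_i+r_j)·cross = 26.5·304.0000 = 8056.0000
edge 4: (13,23)→(10,38.5)  cross = 13·38.5 − 10·23 = 270.5000; (r_i+r_j)·cross = 23·270.5000 = 6221.5000
edge 5: (10,38.5)→(5,39.5)  cross = 10·39.5 − 5·38.5 = 202.5000; (r_i+r_j)·cross = 15·202.5000 = 3037.5000
Σcross = 489.5000 → A = |Σcross|/2 = 244.7500 mm²
Σ(r_i+r_j)·cross = 13540.3750 → first moment M = |Σ|/6 = 2256.7292
R_c = M/A = 2256.7292/244.7500 = 9.2205 mm
θ = 180° = 3.141593 rad
V = θ·R_c·A = 3.141593·9.2205·244.7500 = 7089.724 mm³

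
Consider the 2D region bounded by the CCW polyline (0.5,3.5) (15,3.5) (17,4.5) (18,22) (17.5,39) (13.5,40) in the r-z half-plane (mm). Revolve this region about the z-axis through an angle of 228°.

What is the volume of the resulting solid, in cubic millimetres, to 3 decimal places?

Volume = 17733.230 mm³

Profile (r,z), 6 vertices: (0.5,3.5) (15,3.5) (17,4.5) (18,22) (17.5,39) (13.5,40)
edge 0: (0.5,3.5)→(15,3.5)  cross = 0.5·3.5 − 15·3.5 = -50.7500; (r_i+r_j)·cross = 15.5·-50.7500 = -786.6250
edge 1: (15,3.5)→(17,4.5)  cross = 15·4.5 − 17·3.5 = 8.0000; (r_i+r_j)·cross = 32·8.0000 = 256.0000
edge 2: (17,4.5)→(18,22)  cross = 17·22 − 18·4.5 = 293.0000; (r_i+r_j)·cross = 35·293.0000 = 10255.0000
edge 3: (18,22)→(17.5,39)  cross = 18·39 − 17.5·22 = 317.0000; (r_i+r_j)·cross = 35.5·317.0000 = 11253.5000
edge 4: (17.5,39)→(13.5,40)  cross = 17.5·40 − 13.5·39 = 173.5000; (r_i+r_j)·cross = 31·173.5000 = 5378.5000
edge 5: (13.5,40)→(0.5,3.5)  cross = 13.5·3.5 − 0.5·40 = 27.2500; (r_i+r_j)·cross = 14·27.2500 = 381.5000
Σcross = 768.0000 → A = |Σcross|/2 = 384.0000 mm²
Σ(r_i+r_j)·cross = 26737.8750 → first moment M = |Σ|/6 = 4456.3125
R_c = M/A = 4456.3125/384.0000 = 11.6050 mm
θ = 228° = 3.979351 rad
V = θ·R_c·A = 3.979351·11.6050·384.0000 = 17733.230 mm³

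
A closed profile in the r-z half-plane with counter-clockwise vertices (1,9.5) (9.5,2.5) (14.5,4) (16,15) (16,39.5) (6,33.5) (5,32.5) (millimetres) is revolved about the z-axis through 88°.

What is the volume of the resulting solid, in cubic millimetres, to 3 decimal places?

Profile (r,z), 7 vertices: (1,9.5) (9.5,2.5) (14.5,4) (16,15) (16,39.5) (6,33.5) (5,32.5)
edge 0: (1,9.5)→(9.5,2.5)  cross = 1·2.5 − 9.5·9.5 = -87.7500; (r_i+r_j)·cross = 10.5·-87.7500 = -921.3750
edge 1: (9.5,2.5)→(14.5,4)  cross = 9.5·4 − 14.5·2.5 = 1.7500; (r_i+r_j)·cross = 24·1.7500 = 42.0000
edge 2: (14.5,4)→(16,15)  cross = 14.5·15 − 16·4 = 153.5000; (r_i+r_j)·cross = 30.5·153.5000 = 4681.7500
edge 3: (16,15)→(16,39.5)  cross = 16·39.5 − 16·15 = 392.0000; (r_i+r_j)·cross = 32·392.0000 = 12544.0000
edge 4: (16,39.5)→(6,33.5)  cross = 16·33.5 − 6·39.5 = 299.0000; (r_i+r_j)·cross = 22·299.0000 = 6578.0000
edge 5: (6,33.5)→(5,32.5)  cross = 6·32.5 − 5·33.5 = 27.5000; (r_i+r_j)·cross = 11·27.5000 = 302.5000
edge 6: (5,32.5)→(1,9.5)  cross = 5·9.5 − 1·32.5 = 15.0000; (r_i+r_j)·cross = 6·15.0000 = 90.0000
Σcross = 801.0000 → A = |Σcross|/2 = 400.5000 mm²
Σ(r_i+r_j)·cross = 23316.8750 → first moment M = |Σ|/6 = 3886.1458
R_c = M/A = 3886.1458/400.5000 = 9.7032 mm
θ = 88° = 1.535890 rad
V = θ·R_c·A = 1.535890·9.7032·400.5000 = 5968.692 mm³

Volume = 5968.692 mm³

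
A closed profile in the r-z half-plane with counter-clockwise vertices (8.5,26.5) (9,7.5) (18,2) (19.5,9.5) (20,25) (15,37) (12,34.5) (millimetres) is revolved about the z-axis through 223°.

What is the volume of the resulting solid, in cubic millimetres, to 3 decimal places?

Profile (r,z), 7 vertices: (8.5,26.5) (9,7.5) (18,2) (19.5,9.5) (20,25) (15,37) (12,34.5)
edge 0: (8.5,26.5)→(9,7.5)  cross = 8.5·7.5 − 9·26.5 = -174.7500; (r_i+r_j)·cross = 17.5·-174.7500 = -3058.1250
edge 1: (9,7.5)→(18,2)  cross = 9·2 − 18·7.5 = -117.0000; (r_i+r_j)·cross = 27·-117.0000 = -3159.0000
edge 2: (18,2)→(19.5,9.5)  cross = 18·9.5 − 19.5·2 = 132.0000; (r_i+r_j)·cross = 37.5·132.0000 = 4950.0000
edge 3: (19.5,9.5)→(20,25)  cross = 19.5·25 − 20·9.5 = 297.5000; (r_i+r_j)·cross = 39.5·297.5000 = 11751.2500
edge 4: (20,25)→(15,37)  cross = 20·37 − 15·25 = 365.0000; (r_i+r_j)·cross = 35·365.0000 = 12775.0000
edge 5: (15,37)→(12,34.5)  cross = 15·34.5 − 12·37 = 73.5000; (r_i+r_j)·cross = 27·73.5000 = 1984.5000
edge 6: (12,34.5)→(8.5,26.5)  cross = 12·26.5 − 8.5·34.5 = 24.7500; (r_i+r_j)·cross = 20.5·24.7500 = 507.3750
Σcross = 601.0000 → A = |Σcross|/2 = 300.5000 mm²
Σ(r_i+r_j)·cross = 25751.0000 → first moment M = |Σ|/6 = 4291.8333
R_c = M/A = 4291.8333/300.5000 = 14.2823 mm
θ = 223° = 3.892084 rad
V = θ·R_c·A = 3.892084·14.2823·300.5000 = 16704.177 mm³

Volume = 16704.177 mm³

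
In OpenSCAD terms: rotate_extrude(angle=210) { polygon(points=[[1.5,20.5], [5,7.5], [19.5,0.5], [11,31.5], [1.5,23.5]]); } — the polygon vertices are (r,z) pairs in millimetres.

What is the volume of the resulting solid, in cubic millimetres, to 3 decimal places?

Volume = 10432.967 mm³

Profile (r,z), 5 vertices: (1.5,20.5) (5,7.5) (19.5,0.5) (11,31.5) (1.5,23.5)
edge 0: (1.5,20.5)→(5,7.5)  cross = 1.5·7.5 − 5·20.5 = -91.2500; (r_i+r_j)·cross = 6.5·-91.2500 = -593.1250
edge 1: (5,7.5)→(19.5,0.5)  cross = 5·0.5 − 19.5·7.5 = -143.7500; (r_i+r_j)·cross = 24.5·-143.7500 = -3521.8750
edge 2: (19.5,0.5)→(11,31.5)  cross = 19.5·31.5 − 11·0.5 = 608.7500; (r_i+r_j)·cross = 30.5·608.7500 = 18566.8750
edge 3: (11,31.5)→(1.5,23.5)  cross = 11·23.5 − 1.5·31.5 = 211.2500; (r_i+r_j)·cross = 12.5·211.2500 = 2640.6250
edge 4: (1.5,23.5)→(1.5,20.5)  cross = 1.5·20.5 − 1.5·23.5 = -4.5000; (r_i+r_j)·cross = 3·-4.5000 = -13.5000
Σcross = 580.5000 → A = |Σcross|/2 = 290.2500 mm²
Σ(r_i+r_j)·cross = 17079.0000 → first moment M = |Σ|/6 = 2846.5000
R_c = M/A = 2846.5000/290.2500 = 9.8071 mm
θ = 210° = 3.665191 rad
V = θ·R_c·A = 3.665191·9.8071·290.2500 = 10432.967 mm³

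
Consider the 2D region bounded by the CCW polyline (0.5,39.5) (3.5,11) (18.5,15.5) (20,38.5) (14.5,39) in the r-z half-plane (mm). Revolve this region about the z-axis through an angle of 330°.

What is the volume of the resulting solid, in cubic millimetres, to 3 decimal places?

Volume = 26514.497 mm³

Profile (r,z), 5 vertices: (0.5,39.5) (3.5,11) (18.5,15.5) (20,38.5) (14.5,39)
edge 0: (0.5,39.5)→(3.5,11)  cross = 0.5·11 − 3.5·39.5 = -132.7500; (r_i+r_j)·cross = 4·-132.7500 = -531.0000
edge 1: (3.5,11)→(18.5,15.5)  cross = 3.5·15.5 − 18.5·11 = -149.2500; (r_i+r_j)·cross = 22·-149.2500 = -3283.5000
edge 2: (18.5,15.5)→(20,38.5)  cross = 18.5·38.5 − 20·15.5 = 402.2500; (r_i+r_j)·cross = 38.5·402.2500 = 15486.6250
edge 3: (20,38.5)→(14.5,39)  cross = 20·39 − 14.5·38.5 = 221.7500; (r_i+r_j)·cross = 34.5·221.7500 = 7650.3750
edge 4: (14.5,39)→(0.5,39.5)  cross = 14.5·39.5 − 0.5·39 = 553.2500; (r_i+r_j)·cross = 15·553.2500 = 8298.7500
Σcross = 895.2500 → A = |Σcross|/2 = 447.6250 mm²
Σ(r_i+r_j)·cross = 27621.2500 → first moment M = |Σ|/6 = 4603.5417
R_c = M/A = 4603.5417/447.6250 = 10.2844 mm
θ = 330° = 5.759587 rad
V = θ·R_c·A = 5.759587·10.2844·447.6250 = 26514.497 mm³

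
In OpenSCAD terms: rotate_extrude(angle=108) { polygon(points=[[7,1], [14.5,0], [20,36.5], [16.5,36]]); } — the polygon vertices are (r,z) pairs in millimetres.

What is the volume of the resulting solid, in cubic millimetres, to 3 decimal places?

Profile (r,z), 4 vertices: (7,1) (14.5,0) (20,36.5) (16.5,36)
edge 0: (7,1)→(14.5,0)  cross = 7·0 − 14.5·1 = -14.5000; (r_i+r_j)·cross = 21.5·-14.5000 = -311.7500
edge 1: (14.5,0)→(20,36.5)  cross = 14.5·36.5 − 20·0 = 529.2500; (r_i+r_j)·cross = 34.5·529.2500 = 18259.1250
edge 2: (20,36.5)→(16.5,36)  cross = 20·36 − 16.5·36.5 = 117.7500; (r_i+r_j)·cross = 36.5·117.7500 = 4297.8750
edge 3: (16.5,36)→(7,1)  cross = 16.5·1 − 7·36 = -235.5000; (r_i+r_j)·cross = 23.5·-235.5000 = -5534.2500
Σcross = 397.0000 → A = |Σcross|/2 = 198.5000 mm²
Σ(r_i+r_j)·cross = 16711.0000 → first moment M = |Σ|/6 = 2785.1667
R_c = M/A = 2785.1667/198.5000 = 14.0311 mm
θ = 108° = 1.884956 rad
V = θ·R_c·A = 1.884956·14.0311·198.5000 = 5249.915 mm³

Volume = 5249.915 mm³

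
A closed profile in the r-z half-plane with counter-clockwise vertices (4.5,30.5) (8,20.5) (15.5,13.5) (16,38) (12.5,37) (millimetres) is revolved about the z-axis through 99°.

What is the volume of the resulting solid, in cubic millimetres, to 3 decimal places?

Volume = 3429.474 mm³

Profile (r,z), 5 vertices: (4.5,30.5) (8,20.5) (15.5,13.5) (16,38) (12.5,37)
edge 0: (4.5,30.5)→(8,20.5)  cross = 4.5·20.5 − 8·30.5 = -151.7500; (r_i+r_j)·cross = 12.5·-151.7500 = -1896.8750
edge 1: (8,20.5)→(15.5,13.5)  cross = 8·13.5 − 15.5·20.5 = -209.7500; (r_i+r_j)·cross = 23.5·-209.7500 = -4929.1250
edge 2: (15.5,13.5)→(16,38)  cross = 15.5·38 − 16·13.5 = 373.0000; (r_i+r_j)·cross = 31.5·373.0000 = 11749.5000
edge 3: (16,38)→(12.5,37)  cross = 16·37 − 12.5·38 = 117.0000; (r_i+r_j)·cross = 28.5·117.0000 = 3334.5000
edge 4: (12.5,37)→(4.5,30.5)  cross = 12.5·30.5 − 4.5·37 = 214.7500; (r_i+r_j)·cross = 17·214.7500 = 3650.7500
Σcross = 343.2500 → A = |Σcross|/2 = 171.6250 mm²
Σ(r_i+r_j)·cross = 11908.7500 → first moment M = |Σ|/6 = 1984.7917
R_c = M/A = 1984.7917/171.6250 = 11.5647 mm
θ = 99° = 1.727876 rad
V = θ·R_c·A = 1.727876·11.5647·171.6250 = 3429.474 mm³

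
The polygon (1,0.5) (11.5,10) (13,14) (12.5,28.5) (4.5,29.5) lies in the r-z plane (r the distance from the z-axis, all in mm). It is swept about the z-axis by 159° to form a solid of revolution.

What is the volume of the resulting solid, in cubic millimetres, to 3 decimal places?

Volume = 4503.251 mm³

Profile (r,z), 5 vertices: (1,0.5) (11.5,10) (13,14) (12.5,28.5) (4.5,29.5)
edge 0: (1,0.5)→(11.5,10)  cross = 1·10 − 11.5·0.5 = 4.2500; (r_i+r_j)·cross = 12.5·4.2500 = 53.1250
edge 1: (11.5,10)→(13,14)  cross = 11.5·14 − 13·10 = 31.0000; (r_i+r_j)·cross = 24.5·31.0000 = 759.5000
edge 2: (13,14)→(12.5,28.5)  cross = 13·28.5 − 12.5·14 = 195.5000; (r_i+r_j)·cross = 25.5·195.5000 = 4985.2500
edge 3: (12.5,28.5)→(4.5,29.5)  cross = 12.5·29.5 − 4.5·28.5 = 240.5000; (r_i+r_j)·cross = 17·240.5000 = 4088.5000
edge 4: (4.5,29.5)→(1,0.5)  cross = 4.5·0.5 − 1·29.5 = -27.2500; (r_i+r_j)·cross = 5.5·-27.2500 = -149.8750
Σcross = 444.0000 → A = |Σcross|/2 = 222.0000 mm²
Σ(r_i+r_j)·cross = 9736.5000 → first moment M = |Σ|/6 = 1622.7500
R_c = M/A = 1622.7500/222.0000 = 7.3097 mm
θ = 159° = 2.775074 rad
V = θ·R_c·A = 2.775074·7.3097·222.0000 = 4503.251 mm³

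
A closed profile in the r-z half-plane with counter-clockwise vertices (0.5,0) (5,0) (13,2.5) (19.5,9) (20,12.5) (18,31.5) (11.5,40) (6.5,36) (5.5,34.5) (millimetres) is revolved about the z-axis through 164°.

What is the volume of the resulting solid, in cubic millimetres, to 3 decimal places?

Volume = 16166.675 mm³

Profile (r,z), 9 vertices: (0.5,0) (5,0) (13,2.5) (19.5,9) (20,12.5) (18,31.5) (11.5,40) (6.5,36) (5.5,34.5)
edge 0: (0.5,0)→(5,0)  cross = 0.5·0 − 5·0 = 0.0000; (r_i+r_j)·cross = 5.5·0.0000 = 0.0000
edge 1: (5,0)→(13,2.5)  cross = 5·2.5 − 13·0 = 12.5000; (r_i+r_j)·cross = 18·12.5000 = 225.0000
edge 2: (13,2.5)→(19.5,9)  cross = 13·9 − 19.5·2.5 = 68.2500; (r_i+r_j)·cross = 32.5·68.2500 = 2218.1250
edge 3: (19.5,9)→(20,12.5)  cross = 19.5·12.5 − 20·9 = 63.7500; (r_i+r_j)·cross = 39.5·63.7500 = 2518.1250
edge 4: (20,12.5)→(18,31.5)  cross = 20·31.5 − 18·12.5 = 405.0000; (r_i+r_j)·cross = 38·405.0000 = 15390.0000
edge 5: (18,31.5)→(11.5,40)  cross = 18·40 − 11.5·31.5 = 357.7500; (r_i+r_j)·cross = 29.5·357.7500 = 10553.6250
edge 6: (11.5,40)→(6.5,36)  cross = 11.5·36 − 6.5·40 = 154.0000; (r_i+r_j)·cross = 18·154.0000 = 2772.0000
edge 7: (6.5,36)→(5.5,34.5)  cross = 6.5·34.5 − 5.5·36 = 26.2500; (r_i+r_j)·cross = 12·26.2500 = 315.0000
edge 8: (5.5,34.5)→(0.5,0)  cross = 5.5·0 − 0.5·34.5 = -17.2500; (r_i+r_j)·cross = 6·-17.2500 = -103.5000
Σcross = 1070.2500 → A = |Σcross|/2 = 535.1250 mm²
Σ(r_i+r_j)·cross = 33888.3750 → first moment M = |Σ|/6 = 5648.0625
R_c = M/A = 5648.0625/535.1250 = 10.5547 mm
θ = 164° = 2.862340 rad
V = θ·R_c·A = 2.862340·10.5547·535.1250 = 16166.675 mm³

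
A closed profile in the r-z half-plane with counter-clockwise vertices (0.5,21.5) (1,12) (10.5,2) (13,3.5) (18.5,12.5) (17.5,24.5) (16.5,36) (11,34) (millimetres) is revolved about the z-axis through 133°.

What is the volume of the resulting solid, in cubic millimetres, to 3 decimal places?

Profile (r,z), 8 vertices: (0.5,21.5) (1,12) (10.5,2) (13,3.5) (18.5,12.5) (17.5,24.5) (16.5,36) (11,34)
edge 0: (0.5,21.5)→(1,12)  cross = 0.5·12 − 1·21.5 = -15.5000; (r_i+r_j)·cross = 1.5·-15.5000 = -23.2500
edge 1: (1,12)→(10.5,2)  cross = 1·2 − 10.5·12 = -124.0000; (r_i+r_j)·cross = 11.5·-124.0000 = -1426.0000
edge 2: (10.5,2)→(13,3.5)  cross = 10.5·3.5 − 13·2 = 10.7500; (r_i+r_j)·cross = 23.5·10.7500 = 252.6250
edge 3: (13,3.5)→(18.5,12.5)  cross = 13·12.5 − 18.5·3.5 = 97.7500; (r_i+r_j)·cross = 31.5·97.7500 = 3079.1250
edge 4: (18.5,12.5)→(17.5,24.5)  cross = 18.5·24.5 − 17.5·12.5 = 234.5000; (r_i+r_j)·cross = 36·234.5000 = 8442.0000
edge 5: (17.5,24.5)→(16.5,36)  cross = 17.5·36 − 16.5·24.5 = 225.7500; (r_i+r_j)·cross = 34·225.7500 = 7675.5000
edge 6: (16.5,36)→(11,34)  cross = 16.5·34 − 11·36 = 165.0000; (r_i+r_j)·cross = 27.5·165.0000 = 4537.5000
edge 7: (11,34)→(0.5,21.5)  cross = 11·21.5 − 0.5·34 = 219.5000; (r_i+r_j)·cross = 11.5·219.5000 = 2524.2500
Σcross = 813.7500 → A = |Σcross|/2 = 406.8750 mm²
Σ(r_i+r_j)·cross = 25061.7500 → first moment M = |Σ|/6 = 4176.9583
R_c = M/A = 4176.9583/406.8750 = 10.2659 mm
θ = 133° = 2.321288 rad
V = θ·R_c·A = 2.321288·10.2659·406.8750 = 9695.923 mm³

Volume = 9695.923 mm³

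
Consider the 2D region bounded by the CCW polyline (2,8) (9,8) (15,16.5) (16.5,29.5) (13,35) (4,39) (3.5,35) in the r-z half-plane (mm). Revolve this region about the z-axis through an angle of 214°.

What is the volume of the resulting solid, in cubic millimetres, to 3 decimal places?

Volume = 10699.621 mm³

Profile (r,z), 7 vertices: (2,8) (9,8) (15,16.5) (16.5,29.5) (13,35) (4,39) (3.5,35)
edge 0: (2,8)→(9,8)  cross = 2·8 − 9·8 = -56.0000; (r_i+r_j)·cross = 11·-56.0000 = -616.0000
edge 1: (9,8)→(15,16.5)  cross = 9·16.5 − 15·8 = 28.5000; (r_i+r_j)·cross = 24·28.5000 = 684.0000
edge 2: (15,16.5)→(16.5,29.5)  cross = 15·29.5 − 16.5·16.5 = 170.2500; (r_i+r_j)·cross = 31.5·170.2500 = 5362.8750
edge 3: (16.5,29.5)→(13,35)  cross = 16.5·35 − 13·29.5 = 194.0000; (r_i+r_j)·cross = 29.5·194.0000 = 5723.0000
edge 4: (13,35)→(4,39)  cross = 13·39 − 4·35 = 367.0000; (r_i+r_j)·cross = 17·367.0000 = 6239.0000
edge 5: (4,39)→(3.5,35)  cross = 4·35 − 3.5·39 = 3.5000; (r_i+r_j)·cross = 7.5·3.5000 = 26.2500
edge 6: (3.5,35)→(2,8)  cross = 3.5·8 − 2·35 = -42.0000; (r_i+r_j)·cross = 5.5·-42.0000 = -231.0000
Σcross = 665.2500 → A = |Σcross|/2 = 332.6250 mm²
Σ(r_i+r_j)·cross = 17188.1250 → first moment M = |Σ|/6 = 2864.6875
R_c = M/A = 2864.6875/332.6250 = 8.6124 mm
θ = 214° = 3.735005 rad
V = θ·R_c·A = 3.735005·8.6124·332.6250 = 10699.621 mm³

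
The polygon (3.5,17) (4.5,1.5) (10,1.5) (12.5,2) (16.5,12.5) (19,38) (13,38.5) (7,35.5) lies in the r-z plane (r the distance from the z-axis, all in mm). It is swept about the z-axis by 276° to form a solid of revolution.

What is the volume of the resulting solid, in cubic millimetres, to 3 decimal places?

Volume = 22580.097 mm³

Profile (r,z), 8 vertices: (3.5,17) (4.5,1.5) (10,1.5) (12.5,2) (16.5,12.5) (19,38) (13,38.5) (7,35.5)
edge 0: (3.5,17)→(4.5,1.5)  cross = 3.5·1.5 − 4.5·17 = -71.2500; (r_i+r_j)·cross = 8·-71.2500 = -570.0000
edge 1: (4.5,1.5)→(10,1.5)  cross = 4.5·1.5 − 10·1.5 = -8.2500; (r_i+r_j)·cross = 14.5·-8.2500 = -119.6250
edge 2: (10,1.5)→(12.5,2)  cross = 10·2 − 12.5·1.5 = 1.2500; (r_i+r_j)·cross = 22.5·1.2500 = 28.1250
edge 3: (12.5,2)→(16.5,12.5)  cross = 12.5·12.5 − 16.5·2 = 123.2500; (r_i+r_j)·cross = 29·123.2500 = 3574.2500
edge 4: (16.5,12.5)→(19,38)  cross = 16.5·38 − 19·12.5 = 389.5000; (r_i+r_j)·cross = 35.5·389.5000 = 13827.2500
edge 5: (19,38)→(13,38.5)  cross = 19·38.5 − 13·38 = 237.5000; (r_i+r_j)·cross = 32·237.5000 = 7600.0000
edge 6: (13,38.5)→(7,35.5)  cross = 13·35.5 − 7·38.5 = 192.0000; (r_i+r_j)·cross = 20·192.0000 = 3840.0000
edge 7: (7,35.5)→(3.5,17)  cross = 7·17 − 3.5·35.5 = -5.2500; (r_i+r_j)·cross = 10.5·-5.2500 = -55.1250
Σcross = 858.7500 → A = |Σcross|/2 = 429.3750 mm²
Σ(r_i+r_j)·cross = 28124.8750 → first moment M = |Σ|/6 = 4687.4792
R_c = M/A = 4687.4792/429.3750 = 10.9170 mm
θ = 276° = 4.817109 rad
V = θ·R_c·A = 4.817109·10.9170·429.3750 = 22580.097 mm³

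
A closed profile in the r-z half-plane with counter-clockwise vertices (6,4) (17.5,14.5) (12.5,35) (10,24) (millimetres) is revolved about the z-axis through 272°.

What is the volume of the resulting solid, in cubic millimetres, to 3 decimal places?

Volume = 8345.746 mm³

Profile (r,z), 4 vertices: (6,4) (17.5,14.5) (12.5,35) (10,24)
edge 0: (6,4)→(17.5,14.5)  cross = 6·14.5 − 17.5·4 = 17.0000; (r_i+r_j)·cross = 23.5·17.0000 = 399.5000
edge 1: (17.5,14.5)→(12.5,35)  cross = 17.5·35 − 12.5·14.5 = 431.2500; (r_i+r_j)·cross = 30·431.2500 = 12937.5000
edge 2: (12.5,35)→(10,24)  cross = 12.5·24 − 10·35 = -50.0000; (r_i+r_j)·cross = 22.5·-50.0000 = -1125.0000
edge 3: (10,24)→(6,4)  cross = 10·4 − 6·24 = -104.0000; (r_i+r_j)·cross = 16·-104.0000 = -1664.0000
Σcross = 294.2500 → A = |Σcross|/2 = 147.1250 mm²
Σ(r_i+r_j)·cross = 10548.0000 → first moment M = |Σ|/6 = 1758.0000
R_c = M/A = 1758.0000/147.1250 = 11.9490 mm
θ = 272° = 4.747296 rad
V = θ·R_c·A = 4.747296·11.9490·147.1250 = 8345.746 mm³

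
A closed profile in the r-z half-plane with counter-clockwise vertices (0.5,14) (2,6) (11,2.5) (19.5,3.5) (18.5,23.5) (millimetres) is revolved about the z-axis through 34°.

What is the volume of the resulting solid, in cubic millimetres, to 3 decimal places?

Volume = 1827.968 mm³

Profile (r,z), 5 vertices: (0.5,14) (2,6) (11,2.5) (19.5,3.5) (18.5,23.5)
edge 0: (0.5,14)→(2,6)  cross = 0.5·6 − 2·14 = -25.0000; (r_i+r_j)·cross = 2.5·-25.0000 = -62.5000
edge 1: (2,6)→(11,2.5)  cross = 2·2.5 − 11·6 = -61.0000; (r_i+r_j)·cross = 13·-61.0000 = -793.0000
edge 2: (11,2.5)→(19.5,3.5)  cross = 11·3.5 − 19.5·2.5 = -10.2500; (r_i+r_j)·cross = 30.5·-10.2500 = -312.6250
edge 3: (19.5,3.5)→(18.5,23.5)  cross = 19.5·23.5 − 18.5·3.5 = 393.5000; (r_i+r_j)·cross = 38·393.5000 = 14953.0000
edge 4: (18.5,23.5)→(0.5,14)  cross = 18.5·14 − 0.5·23.5 = 247.2500; (r_i+r_j)·cross = 19·247.2500 = 4697.7500
Σcross = 544.5000 → A = |Σcross|/2 = 272.2500 mm²
Σ(r_i+r_j)·cross = 18482.6250 → first moment M = |Σ|/6 = 3080.4375
R_c = M/A = 3080.4375/272.2500 = 11.3147 mm
θ = 34° = 0.593412 rad
V = θ·R_c·A = 0.593412·11.3147·272.2500 = 1827.968 mm³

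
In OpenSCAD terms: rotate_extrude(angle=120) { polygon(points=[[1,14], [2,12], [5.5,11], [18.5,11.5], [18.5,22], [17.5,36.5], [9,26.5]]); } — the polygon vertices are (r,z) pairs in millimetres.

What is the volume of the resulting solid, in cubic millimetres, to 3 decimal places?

Profile (r,z), 7 vertices: (1,14) (2,12) (5.5,11) (18.5,11.5) (18.5,22) (17.5,36.5) (9,26.5)
edge 0: (1,14)→(2,12)  cross = 1·12 − 2·14 = -16.0000; (r_i+r_j)·cross = 3·-16.0000 = -48.0000
edge 1: (2,12)→(5.5,11)  cross = 2·11 − 5.5·12 = -44.0000; (r_i+r_j)·cross = 7.5·-44.0000 = -330.0000
edge 2: (5.5,11)→(18.5,11.5)  cross = 5.5·11.5 − 18.5·11 = -140.2500; (r_i+r_j)·cross = 24·-140.2500 = -3366.0000
edge 3: (18.5,11.5)→(18.5,22)  cross = 18.5·22 − 18.5·11.5 = 194.2500; (r_i+r_j)·cross = 37·194.2500 = 7187.2500
edge 4: (18.5,22)→(17.5,36.5)  cross = 18.5·36.5 − 17.5·22 = 290.2500; (r_i+r_j)·cross = 36·290.2500 = 10449.0000
edge 5: (17.5,36.5)→(9,26.5)  cross = 17.5·26.5 − 9·36.5 = 135.2500; (r_i+r_j)·cross = 26.5·135.2500 = 3584.1250
edge 6: (9,26.5)→(1,14)  cross = 9·14 − 1·26.5 = 99.5000; (r_i+r_j)·cross = 10·99.5000 = 995.0000
Σcross = 519.0000 → A = |Σcross|/2 = 259.5000 mm²
Σ(r_i+r_j)·cross = 18471.3750 → first moment M = |Σ|/6 = 3078.5625
R_c = M/A = 3078.5625/259.5000 = 11.8634 mm
θ = 120° = 2.094395 rad
V = θ·R_c·A = 2.094395·11.8634·259.5000 = 6447.726 mm³

Volume = 6447.726 mm³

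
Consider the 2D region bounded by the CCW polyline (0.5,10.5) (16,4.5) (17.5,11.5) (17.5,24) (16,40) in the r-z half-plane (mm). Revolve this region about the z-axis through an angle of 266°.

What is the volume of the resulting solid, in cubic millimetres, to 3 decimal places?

Profile (r,z), 5 vertices: (0.5,10.5) (16,4.5) (17.5,11.5) (17.5,24) (16,40)
edge 0: (0.5,10.5)→(16,4.5)  cross = 0.5·4.5 − 16·10.5 = -165.7500; (r_i+r_j)·cross = 16.5·-165.7500 = -2734.8750
edge 1: (16,4.5)→(17.5,11.5)  cross = 16·11.5 − 17.5·4.5 = 105.2500; (r_i+r_j)·cross = 33.5·105.2500 = 3525.8750
edge 2: (17.5,11.5)→(17.5,24)  cross = 17.5·24 − 17.5·11.5 = 218.7500; (r_i+r_j)·cross = 35·218.7500 = 7656.2500
edge 3: (17.5,24)→(16,40)  cross = 17.5·40 − 16·24 = 316.0000; (r_i+r_j)·cross = 33.5·316.0000 = 10586.0000
edge 4: (16,40)→(0.5,10.5)  cross = 16·10.5 − 0.5·40 = 148.0000; (r_i+r_j)·cross = 16.5·148.0000 = 2442.0000
Σcross = 622.2500 → A = |Σcross|/2 = 311.1250 mm²
Σ(r_i+r_j)·cross = 21475.2500 → first moment M = |Σ|/6 = 3579.2083
R_c = M/A = 3579.2083/311.1250 = 11.5041 mm
θ = 266° = 4.642576 rad
V = θ·R_c·A = 4.642576·11.5041·311.1250 = 16616.746 mm³

Volume = 16616.746 mm³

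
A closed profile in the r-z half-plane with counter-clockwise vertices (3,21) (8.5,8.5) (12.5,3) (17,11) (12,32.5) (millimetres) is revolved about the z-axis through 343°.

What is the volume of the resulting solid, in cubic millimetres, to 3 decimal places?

Volume = 13577.834 mm³

Profile (r,z), 5 vertices: (3,21) (8.5,8.5) (12.5,3) (17,11) (12,32.5)
edge 0: (3,21)→(8.5,8.5)  cross = 3·8.5 − 8.5·21 = -153.0000; (r_i+r_j)·cross = 11.5·-153.0000 = -1759.5000
edge 1: (8.5,8.5)→(12.5,3)  cross = 8.5·3 − 12.5·8.5 = -80.7500; (r_i+r_j)·cross = 21·-80.7500 = -1695.7500
edge 2: (12.5,3)→(17,11)  cross = 12.5·11 − 17·3 = 86.5000; (r_i+r_j)·cross = 29.5·86.5000 = 2551.7500
edge 3: (17,11)→(12,32.5)  cross = 17·32.5 − 12·11 = 420.5000; (r_i+r_j)·cross = 29·420.5000 = 12194.5000
edge 4: (12,32.5)→(3,21)  cross = 12·21 − 3·32.5 = 154.5000; (r_i+r_j)·cross = 15·154.5000 = 2317.5000
Σcross = 427.7500 → A = |Σcross|/2 = 213.8750 mm²
Σ(r_i+r_j)·cross = 13608.5000 → first moment M = |Σ|/6 = 2268.0833
R_c = M/A = 2268.0833/213.8750 = 10.6047 mm
θ = 343° = 5.986479 rad
V = θ·R_c·A = 5.986479·10.6047·213.8750 = 13577.834 mm³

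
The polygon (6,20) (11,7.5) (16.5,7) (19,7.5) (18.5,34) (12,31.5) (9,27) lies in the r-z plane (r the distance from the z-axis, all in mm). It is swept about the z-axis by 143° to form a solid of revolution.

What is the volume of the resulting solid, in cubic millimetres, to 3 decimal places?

Volume = 8686.808 mm³

Profile (r,z), 7 vertices: (6,20) (11,7.5) (16.5,7) (19,7.5) (18.5,34) (12,31.5) (9,27)
edge 0: (6,20)→(11,7.5)  cross = 6·7.5 − 11·20 = -175.0000; (r_i+r_j)·cross = 17·-175.0000 = -2975.0000
edge 1: (11,7.5)→(16.5,7)  cross = 11·7 − 16.5·7.5 = -46.7500; (r_i+r_j)·cross = 27.5·-46.7500 = -1285.6250
edge 2: (16.5,7)→(19,7.5)  cross = 16.5·7.5 − 19·7 = -9.2500; (r_i+r_j)·cross = 35.5·-9.2500 = -328.3750
edge 3: (19,7.5)→(18.5,34)  cross = 19·34 − 18.5·7.5 = 507.2500; (r_i+r_j)·cross = 37.5·507.2500 = 19021.8750
edge 4: (18.5,34)→(12,31.5)  cross = 18.5·31.5 − 12·34 = 174.7500; (r_i+r_j)·cross = 30.5·174.7500 = 5329.8750
edge 5: (12,31.5)→(9,27)  cross = 12·27 − 9·31.5 = 40.5000; (r_i+r_j)·cross = 21·40.5000 = 850.5000
edge 6: (9,27)→(6,20)  cross = 9·20 − 6·27 = 18.0000; (r_i+r_j)·cross = 15·18.0000 = 270.0000
Σcross = 509.5000 → A = |Σcross|/2 = 254.7500 mm²
Σ(r_i+r_j)·cross = 20883.2500 → first moment M = |Σ|/6 = 3480.5417
R_c = M/A = 3480.5417/254.7500 = 13.6626 mm
θ = 143° = 2.495821 rad
V = θ·R_c·A = 2.495821·13.6626·254.7500 = 8686.808 mm³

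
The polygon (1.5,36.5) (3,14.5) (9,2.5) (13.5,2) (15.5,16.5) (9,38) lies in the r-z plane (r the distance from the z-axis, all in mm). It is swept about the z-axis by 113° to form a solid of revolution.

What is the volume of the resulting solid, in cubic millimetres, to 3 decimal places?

Volume = 5580.895 mm³

Profile (r,z), 6 vertices: (1.5,36.5) (3,14.5) (9,2.5) (13.5,2) (15.5,16.5) (9,38)
edge 0: (1.5,36.5)→(3,14.5)  cross = 1.5·14.5 − 3·36.5 = -87.7500; (r_i+r_j)·cross = 4.5·-87.7500 = -394.8750
edge 1: (3,14.5)→(9,2.5)  cross = 3·2.5 − 9·14.5 = -123.0000; (r_i+r_j)·cross = 12·-123.0000 = -1476.0000
edge 2: (9,2.5)→(13.5,2)  cross = 9·2 − 13.5·2.5 = -15.7500; (r_i+r_j)·cross = 22.5·-15.7500 = -354.3750
edge 3: (13.5,2)→(15.5,16.5)  cross = 13.5·16.5 − 15.5·2 = 191.7500; (r_i+r_j)·cross = 29·191.7500 = 5560.7500
edge 4: (15.5,16.5)→(9,38)  cross = 15.5·38 − 9·16.5 = 440.5000; (r_i+r_j)·cross = 24.5·440.5000 = 10792.2500
edge 5: (9,38)→(1.5,36.5)  cross = 9·36.5 − 1.5·38 = 271.5000; (r_i+r_j)·cross = 10.5·271.5000 = 2850.7500
Σcross = 677.2500 → A = |Σcross|/2 = 338.6250 mm²
Σ(r_i+r_j)·cross = 16978.5000 → first moment M = |Σ|/6 = 2829.7500
R_c = M/A = 2829.7500/338.6250 = 8.3566 mm
θ = 113° = 1.972222 rad
V = θ·R_c·A = 1.972222·8.3566·338.6250 = 5580.895 mm³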